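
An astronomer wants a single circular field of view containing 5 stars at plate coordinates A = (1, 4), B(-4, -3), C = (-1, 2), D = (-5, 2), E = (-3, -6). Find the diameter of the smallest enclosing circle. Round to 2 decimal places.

The farthest pair is A–E with squared distance 116. The circle on this segment as diameter has centre (-1, -1) and r² = 116/4 = 29.
Check B: distance² to centre = 13 ≤ 29, so it lies inside.
All remaining points lie in this disk, and no smaller disk contains both endpoints, so this is the minimum enclosing circle.
Diameter = 2r = 2√29 ≈ 10.77.

10.77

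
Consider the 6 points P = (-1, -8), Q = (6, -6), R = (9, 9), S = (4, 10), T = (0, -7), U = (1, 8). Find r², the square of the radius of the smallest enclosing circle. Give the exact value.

97.25

The farthest pair is P–R with squared distance 389. The circle on this segment as diameter has centre (4, 0.5) and r² = 389/4 = 97.25.
Check Q: distance² to centre = 46.25 ≤ 97.25, so it lies inside.
All remaining points lie in this disk, and no smaller disk contains both endpoints, so this is the minimum enclosing circle.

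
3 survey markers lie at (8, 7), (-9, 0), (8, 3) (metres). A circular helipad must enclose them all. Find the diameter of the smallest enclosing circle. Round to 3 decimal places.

18.385

Call the three points A, B, C in the order given.
Side lengths²: AB² = 338, AC² = 16, BC² = 298.
Since AB² = 338 ≥ 298 + 16 = 314, the angle opposite AB is not acute, so the smallest enclosing circle has AB as diameter.
Centre = midpoint of AB = (-0.5, 3.5), r² = 338/4 = 84.5.
Diameter = 2r = 2√(84.5) ≈ 18.385.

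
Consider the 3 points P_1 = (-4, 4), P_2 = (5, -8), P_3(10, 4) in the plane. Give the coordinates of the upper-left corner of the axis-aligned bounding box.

(-4, 4)

x-range [-4, 10], y-range [-8, 4].
The upper-left corner is (-4, 4).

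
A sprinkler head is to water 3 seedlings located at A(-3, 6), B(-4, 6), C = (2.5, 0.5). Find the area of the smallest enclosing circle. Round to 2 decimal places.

Side lengths²: AB² = 1, AC² = 60.5, BC² = 72.5.
Since BC² = 72.5 ≥ 60.5 + 1 = 61.5, the angle opposite BC is not acute, so the smallest enclosing circle has BC as diameter.
Centre = midpoint of BC = (-0.75, 3.25), r² = 72.5/4 = 18.125.
Area = π·r² = π·18.125 ≈ 56.94.

56.94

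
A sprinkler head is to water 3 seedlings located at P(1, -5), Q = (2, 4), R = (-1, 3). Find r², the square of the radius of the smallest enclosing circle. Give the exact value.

Side lengths²: PQ² = 82, PR² = 68, QR² = 10.
Since PQ² = 82 ≥ 68 + 10 = 78, the angle opposite PQ is not acute, so the smallest enclosing circle has PQ as diameter.
Centre = midpoint of PQ = (1.5, -0.5), r² = 82/4 = 20.5.

20.5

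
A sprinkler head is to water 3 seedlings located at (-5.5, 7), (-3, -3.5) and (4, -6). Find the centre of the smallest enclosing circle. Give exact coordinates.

(-0.75, 0.5)

Call the three points A, B, C in the order given.
Side lengths²: AB² = 116.5, AC² = 259.25, BC² = 55.25.
Since AC² = 259.25 ≥ 116.5 + 55.25 = 171.75, the angle opposite AC is not acute, so the smallest enclosing circle has AC as diameter.
Centre = midpoint of AC = (-0.75, 0.5), r² = 259.25/4 = 64.8125.
Centre = (-0.75, 0.5).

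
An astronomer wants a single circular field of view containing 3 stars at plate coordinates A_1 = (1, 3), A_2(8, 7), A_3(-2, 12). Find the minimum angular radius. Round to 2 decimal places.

Side lengths²: A_1A_2² = 65, A_1A_3² = 90, A_2A_3² = 125.
Since A_2A_3² = 125 < 90 + 65 = 155, the triangle is acute, so the smallest enclosing circle is the circumcircle.
Circumcentre = (2.5, 8.5), r² = 32.5.
r = √(32.5) ≈ 5.70.

5.70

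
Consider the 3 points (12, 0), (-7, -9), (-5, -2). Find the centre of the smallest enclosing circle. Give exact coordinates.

(2.5, -4.5)

Call the three points A, B, C in the order given.
Side lengths²: AB² = 442, AC² = 293, BC² = 53.
Since AB² = 442 ≥ 293 + 53 = 346, the angle opposite AB is not acute, so the smallest enclosing circle has AB as diameter.
Centre = midpoint of AB = (2.5, -4.5), r² = 442/4 = 110.5.
Centre = (2.5, -4.5).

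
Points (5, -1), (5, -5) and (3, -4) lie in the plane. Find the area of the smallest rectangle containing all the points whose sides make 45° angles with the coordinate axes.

In coordinates u = x + y, v = x − y the rectangle is axis-aligned; the map (x,y)→(u,v) scales areas by 2.
u-values: 4, 0, -1; range = 4 − (-1) = 5.
v-values: 6, 10, 7; range = 10 − 6 = 4.
Area = (5 × 4) / 2 = 10.

10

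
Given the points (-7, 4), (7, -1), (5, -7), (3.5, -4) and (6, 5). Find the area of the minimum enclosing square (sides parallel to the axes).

The bounding box has width 14 and height 12.
An axis-aligned square enclosing the set must have side ≥ max(width, height).
So the minimum side is max(14, 12) = 14.
Area = 14² = 196.

196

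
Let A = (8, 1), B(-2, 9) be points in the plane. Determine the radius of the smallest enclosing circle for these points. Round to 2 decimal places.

6.40

The smallest circle enclosing two points has them as diameter endpoints.
Centre = midpoint = (3, 5); r² = |AB|²/4 = 164/4 = 41.
r = √41 ≈ 6.40.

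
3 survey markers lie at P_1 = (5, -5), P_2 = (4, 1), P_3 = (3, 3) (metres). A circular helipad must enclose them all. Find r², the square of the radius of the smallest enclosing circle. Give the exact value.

Side lengths²: P_1P_2² = 37, P_1P_3² = 68, P_2P_3² = 5.
Since P_1P_3² = 68 ≥ 37 + 5 = 42, the angle opposite P_1P_3 is not acute, so the smallest enclosing circle has P_1P_3 as diameter.
Centre = midpoint of P_1P_3 = (4, -1), r² = 68/4 = 17.

17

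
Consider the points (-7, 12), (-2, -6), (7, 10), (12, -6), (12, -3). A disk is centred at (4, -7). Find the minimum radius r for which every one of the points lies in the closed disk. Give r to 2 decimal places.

21.95

The required radius is the distance from (4, -7) to the farthest point.
Squared distances: 482, 37, 298, 65, 80.
Maximum is 482, attained at (-7, 12).
r = √482 ≈ 21.95.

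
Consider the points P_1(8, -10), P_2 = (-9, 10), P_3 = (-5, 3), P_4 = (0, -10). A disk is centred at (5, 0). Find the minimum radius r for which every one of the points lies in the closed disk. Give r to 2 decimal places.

The required radius is the distance from (5, 0) to the farthest point.
Squared distances: 109, 296, 109, 125.
Maximum is 296, attained at P_2.
r = √296 ≈ 17.20.

17.20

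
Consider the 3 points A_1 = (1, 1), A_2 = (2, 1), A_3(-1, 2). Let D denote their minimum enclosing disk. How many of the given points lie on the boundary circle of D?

2

Side lengths²: A_1A_2² = 1, A_1A_3² = 5, A_2A_3² = 10.
Since A_2A_3² = 10 ≥ 5 + 1 = 6, the angle opposite A_2A_3 is not acute, so the smallest enclosing circle has A_2A_3 as diameter.
Centre = midpoint of A_2A_3 = (0.5, 1.5), r² = 10/4 = 2.5.
The points at distance exactly r from the centre are A_2, A_3 — 2 points.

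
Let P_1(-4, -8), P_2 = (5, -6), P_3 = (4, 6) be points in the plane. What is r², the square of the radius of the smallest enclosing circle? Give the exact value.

65

Side lengths²: P_1P_2² = 85, P_1P_3² = 260, P_2P_3² = 145.
Since P_1P_3² = 260 ≥ 145 + 85 = 230, the angle opposite P_1P_3 is not acute, so the smallest enclosing circle has P_1P_3 as diameter.
Centre = midpoint of P_1P_3 = (0, -1), r² = 260/4 = 65.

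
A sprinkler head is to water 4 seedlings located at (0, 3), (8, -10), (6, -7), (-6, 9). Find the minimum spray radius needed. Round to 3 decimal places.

11.800

The minimum enclosing circle of a finite set is fixed by two of the points (as a diameter) or three (as a circumcircle).
The farthest pair is (8, -10)–(-6, 9) with squared distance 557. The circle on this segment as diameter has centre (1, -0.5) and r² = 557/4 = 139.25.
Check (0, 3): distance² to centre = 13.25 ≤ 139.25, so it lies inside.
All remaining points lie in this disk, and no smaller disk contains both endpoints, so this is the minimum enclosing circle.
r = √(139.25) ≈ 11.800.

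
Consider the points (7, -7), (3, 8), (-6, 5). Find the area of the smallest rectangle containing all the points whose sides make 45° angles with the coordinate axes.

150

In coordinates u = x + y, v = x − y the rectangle is axis-aligned; the map (x,y)→(u,v) scales areas by 2.
u-values: 0, 11, -1; range = 11 − (-1) = 12.
v-values: 14, -5, -11; range = 14 − (-11) = 25.
Area = (12 × 25) / 2 = 150.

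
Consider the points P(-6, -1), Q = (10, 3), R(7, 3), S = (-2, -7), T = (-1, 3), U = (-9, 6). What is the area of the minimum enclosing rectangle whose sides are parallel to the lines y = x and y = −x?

In coordinates u = x + y, v = x − y the rectangle is axis-aligned; the map (x,y)→(u,v) scales areas by 2.
u-values: -7, 13, 10, -9, 2, -3; range = 13 − (-9) = 22.
v-values: -5, 7, 4, 5, -4, -15; range = 7 − (-15) = 22.
Area = (22 × 22) / 2 = 242.

242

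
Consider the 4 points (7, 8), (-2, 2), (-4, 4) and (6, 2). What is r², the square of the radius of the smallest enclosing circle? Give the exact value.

The minimum enclosing circle is determined by three boundary points: (7, 8), (-4, 4), (6, 2).
Their circumcentre is (97/62, 361/62) with r² = 65897/1922.
The farthest remaining point (-2, 2) is at distance² 52505/1922 ≤ 65897/1922.

65897/1922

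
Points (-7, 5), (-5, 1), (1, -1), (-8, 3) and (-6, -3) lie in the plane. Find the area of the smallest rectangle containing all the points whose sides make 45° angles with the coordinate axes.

In coordinates u = x + y, v = x − y the rectangle is axis-aligned; the map (x,y)→(u,v) scales areas by 2.
u-values: -2, -4, 0, -5, -9; range = 0 − (-9) = 9.
v-values: -12, -6, 2, -11, -3; range = 2 − (-12) = 14.
Area = (9 × 14) / 2 = 63.

63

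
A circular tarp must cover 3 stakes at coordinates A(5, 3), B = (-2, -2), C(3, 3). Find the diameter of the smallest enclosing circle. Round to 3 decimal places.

8.602

Side lengths²: AB² = 74, AC² = 4, BC² = 50.
Since AB² = 74 ≥ 50 + 4 = 54, the angle opposite AB is not acute, so the smallest enclosing circle has AB as diameter.
Centre = midpoint of AB = (1.5, 0.5), r² = 74/4 = 18.5.
Diameter = 2r = 2√(18.5) ≈ 8.602.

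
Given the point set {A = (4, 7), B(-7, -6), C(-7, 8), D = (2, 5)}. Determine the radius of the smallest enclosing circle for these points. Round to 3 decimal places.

By Welzl's lemma the MEC is supported by two points (diametrically opposite) or three points (on a circumcircle).
The minimum enclosing circle is determined by three boundary points: A, B, C.
Their circumcentre is (-23/11, 1) with r² = 8845/121.
The farthest remaining point D is at distance² 3961/121 ≤ 8845/121.
r = √(8845/121) ≈ 8.550.

8.550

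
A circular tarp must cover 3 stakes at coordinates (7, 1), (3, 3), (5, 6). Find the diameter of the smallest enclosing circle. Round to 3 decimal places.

5.427

Call the three points A, B, C in the order given.
Side lengths²: AB² = 20, AC² = 29, BC² = 13.
Since AC² = 29 < 20 + 13 = 33, the triangle is acute, so the smallest enclosing circle is the circumcircle.
Circumcentre = (5.6875, 3.375), r² = 7.36328125.
Diameter = 2r = 2√(7.36328125) ≈ 5.427.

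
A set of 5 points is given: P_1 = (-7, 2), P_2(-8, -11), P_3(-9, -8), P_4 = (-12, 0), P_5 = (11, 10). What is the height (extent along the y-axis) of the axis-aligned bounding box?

max y = 10, min y = -11, so height = 21.

21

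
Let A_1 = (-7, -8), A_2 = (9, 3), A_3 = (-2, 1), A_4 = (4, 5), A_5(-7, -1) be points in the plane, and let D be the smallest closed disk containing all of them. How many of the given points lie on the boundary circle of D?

A smallest enclosing disk is always determined by at most three of the input points on its boundary.
The farthest pair is A_1–A_2 with squared distance 377. The circle on this segment as diameter has centre (1, -2.5) and r² = 377/4 = 94.25.
Check A_3: distance² to centre = 21.25 ≤ 94.25, so it lies inside.
All remaining points lie in this disk, and no smaller disk contains both endpoints, so this is the minimum enclosing circle.
The points at distance exactly r from the centre are A_1, A_2 — 2 points.

2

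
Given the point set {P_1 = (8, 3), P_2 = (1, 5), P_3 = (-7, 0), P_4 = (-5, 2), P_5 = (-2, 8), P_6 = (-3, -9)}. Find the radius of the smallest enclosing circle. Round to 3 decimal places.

8.855

By Welzl's lemma the MEC is supported by two points (diametrically opposite) or three points (on a circumcircle).
The minimum enclosing circle is determined by three boundary points: P_1, P_5, P_6.
Their circumcentre is (-1/14, -9/14) with r² = 7685/98.
The farthest remaining point P_3 is at distance² 4745/98 ≤ 7685/98.
r = √(7685/98) ≈ 8.855.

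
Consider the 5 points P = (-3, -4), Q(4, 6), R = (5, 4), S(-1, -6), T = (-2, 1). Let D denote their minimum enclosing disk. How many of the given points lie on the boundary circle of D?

By Welzl's lemma the MEC is supported by two points (diametrically opposite) or three points (on a circumcircle).
The farthest pair is Q–S with squared distance 169. The circle on this segment as diameter has centre (1.5, 0) and r² = 169/4 = 42.25.
Check P: distance² to centre = 36.25 ≤ 42.25, so it lies inside.
All remaining points lie in this disk, and no smaller disk contains both endpoints, so this is the minimum enclosing circle.
The points at distance exactly r from the centre are Q, S — 2 points.

2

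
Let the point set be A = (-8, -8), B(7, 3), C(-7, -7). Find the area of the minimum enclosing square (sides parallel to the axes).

225

The bounding box has width 15 and height 11.
An axis-aligned square enclosing the set must have side ≥ max(width, height).
So the minimum side is max(15, 11) = 15.
Area = 15² = 225.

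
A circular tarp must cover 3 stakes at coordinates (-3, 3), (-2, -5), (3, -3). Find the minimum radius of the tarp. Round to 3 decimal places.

Call the three points A, B, C in the order given.
Side lengths²: AB² = 65, AC² = 72, BC² = 29.
Since AC² = 72 < 65 + 29 = 94, the triangle is acute, so the smallest enclosing circle is the circumcircle.
Circumcentre = (-11/14, -11/14), r² = 1885/98.
r = √(1885/98) ≈ 4.386.

4.386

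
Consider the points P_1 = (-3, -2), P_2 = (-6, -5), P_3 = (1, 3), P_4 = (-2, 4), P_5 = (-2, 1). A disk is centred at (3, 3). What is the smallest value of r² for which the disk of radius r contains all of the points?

The required radius is the distance from (3, 3) to the farthest point.
Squared distances: 61, 145, 4, 26, 29.
Maximum is 145, attained at P_2.

145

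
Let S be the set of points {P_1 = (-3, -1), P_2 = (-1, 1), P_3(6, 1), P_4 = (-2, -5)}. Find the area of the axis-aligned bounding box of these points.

54

x ranges over [-3, 6], width 9.
y ranges over [-5, 1], height 6.
Area = 9 × 6 = 54.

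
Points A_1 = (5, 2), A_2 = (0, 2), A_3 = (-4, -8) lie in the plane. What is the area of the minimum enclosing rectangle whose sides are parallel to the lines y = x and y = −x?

In coordinates u = x + y, v = x − y the rectangle is axis-aligned; the map (x,y)→(u,v) scales areas by 2.
u-values: 7, 2, -12; range = 7 − (-12) = 19.
v-values: 3, -2, 4; range = 4 − (-2) = 6.
Area = (19 × 6) / 2 = 57.

57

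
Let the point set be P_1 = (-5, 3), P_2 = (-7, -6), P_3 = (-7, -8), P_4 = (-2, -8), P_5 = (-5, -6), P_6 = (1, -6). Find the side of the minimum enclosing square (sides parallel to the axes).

The bounding box has width 8 and height 11.
An axis-aligned square enclosing the set must have side ≥ max(width, height).
So the minimum side is max(8, 11) = 11.

11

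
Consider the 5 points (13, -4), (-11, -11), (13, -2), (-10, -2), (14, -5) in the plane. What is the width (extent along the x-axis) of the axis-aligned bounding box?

max x = 14, min x = -11, so width = 25.

25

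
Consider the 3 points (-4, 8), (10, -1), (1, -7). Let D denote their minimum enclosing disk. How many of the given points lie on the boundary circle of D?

3

Call the three points A, B, C in the order given.
Side lengths²: AB² = 277, AC² = 250, BC² = 117.
Since AB² = 277 < 250 + 117 = 367, the triangle is acute, so the smallest enclosing circle is the circumcircle.
Circumcentre = (39/22, 35/22), r² = 18005/242.
The points at distance exactly r from the centre are (-4, 8), (10, -1), (1, -7) — 3 points.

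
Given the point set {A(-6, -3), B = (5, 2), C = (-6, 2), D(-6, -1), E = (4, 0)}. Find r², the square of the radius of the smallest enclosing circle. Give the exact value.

36.5

The minimum enclosing circle of a finite set is fixed by two of the points (as a diameter) or three (as a circumcircle).
The farthest pair is A–B with squared distance 146. The circle on this segment as diameter has centre (-0.5, -0.5) and r² = 146/4 = 36.5.
Check C: distance² to centre = 36.5 ≤ 36.5, so it lies inside.
All remaining points lie in this disk, and no smaller disk contains both endpoints, so this is the minimum enclosing circle.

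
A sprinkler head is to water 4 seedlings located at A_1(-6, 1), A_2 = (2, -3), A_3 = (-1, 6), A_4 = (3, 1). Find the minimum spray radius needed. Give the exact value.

A smallest enclosing disk is always determined by at most three of the input points on its boundary.
The minimum enclosing circle is determined by three boundary points: A_1, A_2, A_3.
Their circumcentre is (-1, 1) with r² = 25.
The farthest remaining point A_4 is at distance² 16 ≤ 25.
r = √25 = 5.

5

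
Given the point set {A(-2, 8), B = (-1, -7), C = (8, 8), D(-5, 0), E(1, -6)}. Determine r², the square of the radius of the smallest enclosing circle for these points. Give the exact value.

The minimum enclosing circle of a finite set is fixed by two of the points (as a diameter) or three (as a circumcircle).
The minimum enclosing circle is determined by three boundary points: A, B, C.
Their circumcentre is (3, 0.8) with r² = 76.84.
The farthest remaining point D is at distance² 64.64 ≤ 76.84.

76.84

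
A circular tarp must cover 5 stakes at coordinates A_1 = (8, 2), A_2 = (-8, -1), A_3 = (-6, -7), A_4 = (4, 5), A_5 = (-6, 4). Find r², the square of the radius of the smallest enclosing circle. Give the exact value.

A smallest enclosing disk is always determined by at most three of the input points on its boundary.
The minimum enclosing circle is determined by three boundary points: A_1, A_3, A_5.
Their circumcentre is (5/14, -1.5) with r² = 6925/98.
The farthest remaining point A_2 is at distance² 6869/98 ≤ 6925/98.

6925/98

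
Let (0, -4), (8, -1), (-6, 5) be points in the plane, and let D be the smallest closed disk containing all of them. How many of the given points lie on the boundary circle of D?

Call the three points A, B, C in the order given.
Side lengths²: AB² = 73, AC² = 117, BC² = 232.
Since BC² = 232 ≥ 117 + 73 = 190, the angle opposite BC is not acute, so the smallest enclosing circle has BC as diameter.
Centre = midpoint of BC = (1, 2), r² = 232/4 = 58.
The points at distance exactly r from the centre are (8, -1), (-6, 5) — 2 points.

2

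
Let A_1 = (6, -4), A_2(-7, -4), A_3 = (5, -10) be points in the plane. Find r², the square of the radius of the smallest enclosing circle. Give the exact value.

46.25

Side lengths²: A_1A_2² = 169, A_1A_3² = 37, A_2A_3² = 180.
Since A_2A_3² = 180 < 169 + 37 = 206, the triangle is acute, so the smallest enclosing circle is the circumcircle.
Circumcentre = (-0.5, -6), r² = 46.25.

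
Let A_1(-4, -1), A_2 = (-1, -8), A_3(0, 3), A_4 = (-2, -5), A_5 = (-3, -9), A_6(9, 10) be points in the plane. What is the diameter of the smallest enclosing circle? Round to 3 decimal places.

22.472

By Welzl's lemma the MEC is supported by two points (diametrically opposite) or three points (on a circumcircle).
The farthest pair is A_5–A_6 with squared distance 505. The circle on this segment as diameter has centre (3, 0.5) and r² = 505/4 = 126.25.
Check A_1: distance² to centre = 51.25 ≤ 126.25, so it lies inside.
All remaining points lie in this disk, and no smaller disk contains both endpoints, so this is the minimum enclosing circle.
Diameter = 2r = 2√(126.25) ≈ 22.472.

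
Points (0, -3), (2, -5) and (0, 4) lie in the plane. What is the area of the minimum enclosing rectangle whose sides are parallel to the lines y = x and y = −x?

In coordinates u = x + y, v = x − y the rectangle is axis-aligned; the map (x,y)→(u,v) scales areas by 2.
u-values: -3, -3, 4; range = 4 − (-3) = 7.
v-values: 3, 7, -4; range = 7 − (-4) = 11.
Area = (7 × 11) / 2 = 38.5.

38.5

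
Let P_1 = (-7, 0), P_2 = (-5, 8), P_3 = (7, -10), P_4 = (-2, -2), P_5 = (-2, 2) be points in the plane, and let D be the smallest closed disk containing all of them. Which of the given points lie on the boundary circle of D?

By Welzl's lemma the MEC is supported by two points (diametrically opposite) or three points (on a circumcircle).
The farthest pair is P_2–P_3 with squared distance 468. The circle on this segment as diameter has centre (1, -1) and r² = 468/4 = 117.
Check P_1: distance² to centre = 65 ≤ 117, so it lies inside.
All remaining points lie in this disk, and no smaller disk contains both endpoints, so this is the minimum enclosing circle.
The points at distance exactly r from the centre are P_2, P_3 — 2 points.

P_2, P_3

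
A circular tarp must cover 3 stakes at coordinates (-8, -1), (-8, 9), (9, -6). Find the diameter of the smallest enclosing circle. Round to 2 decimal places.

Call the three points A, B, C in the order given.
Side lengths²: AB² = 100, AC² = 314, BC² = 514.
Since BC² = 514 ≥ 314 + 100 = 414, the angle opposite BC is not acute, so the smallest enclosing circle has BC as diameter.
Centre = midpoint of BC = (0.5, 1.5), r² = 514/4 = 128.5.
Diameter = 2r = 2√(128.5) ≈ 22.67.

22.67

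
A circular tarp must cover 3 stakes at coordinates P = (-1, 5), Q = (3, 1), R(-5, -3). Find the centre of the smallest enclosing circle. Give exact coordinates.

(-5/3, 1/3)

Side lengths²: PQ² = 32, PR² = 80, QR² = 80.
Since QR² = 80 < 80 + 32 = 112, the triangle is acute, so the smallest enclosing circle is the circumcircle.
Circumcentre = (-5/3, 1/3), r² = 200/9.
Centre = (-5/3, 1/3).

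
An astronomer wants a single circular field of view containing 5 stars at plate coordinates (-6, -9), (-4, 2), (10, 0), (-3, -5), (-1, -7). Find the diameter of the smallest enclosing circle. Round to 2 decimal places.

By Welzl's lemma the MEC is supported by two points (diametrically opposite) or three points (on a circumcircle).
The farthest pair is (-6, -9)–(10, 0) with squared distance 337. The circle on this segment as diameter has centre (2, -4.5) and r² = 337/4 = 84.25.
Check (-4, 2): distance² to centre = 78.25 ≤ 84.25, so it lies inside.
All remaining points lie in this disk, and no smaller disk contains both endpoints, so this is the minimum enclosing circle.
Diameter = 2r = 2√(84.25) ≈ 18.36.

18.36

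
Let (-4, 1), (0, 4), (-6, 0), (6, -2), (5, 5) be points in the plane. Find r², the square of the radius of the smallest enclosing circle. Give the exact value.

A smallest enclosing disk is always determined by at most three of the input points on its boundary.
The minimum enclosing circle is determined by three boundary points: (-6, 0), (6, -2), (5, 5).
Their circumcentre is (12/41, 31/41) with r² = 67525/1681.
The farthest remaining point (-4, 1) is at distance² 31076/1681 ≤ 67525/1681.

67525/1681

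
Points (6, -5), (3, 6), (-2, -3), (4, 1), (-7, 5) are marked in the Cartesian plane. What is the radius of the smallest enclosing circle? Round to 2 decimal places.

The minimum enclosing circle of a finite set is fixed by two of the points (as a diameter) or three (as a circumcircle).
The farthest pair is (6, -5)–(-7, 5) with squared distance 269. The circle on this segment as diameter has centre (-0.5, 0) and r² = 269/4 = 67.25.
Check (3, 6): distance² to centre = 48.25 ≤ 67.25, so it lies inside.
All remaining points lie in this disk, and no smaller disk contains both endpoints, so this is the minimum enclosing circle.
r = √(67.25) ≈ 8.20.

8.20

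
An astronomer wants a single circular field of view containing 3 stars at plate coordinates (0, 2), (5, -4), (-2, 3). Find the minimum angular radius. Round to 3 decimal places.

4.950

Call the three points A, B, C in the order given.
Side lengths²: AB² = 61, AC² = 5, BC² = 98.
Since BC² = 98 ≥ 61 + 5 = 66, the angle opposite BC is not acute, so the smallest enclosing circle has BC as diameter.
Centre = midpoint of BC = (1.5, -0.5), r² = 98/4 = 24.5.
r = √(24.5) ≈ 4.950.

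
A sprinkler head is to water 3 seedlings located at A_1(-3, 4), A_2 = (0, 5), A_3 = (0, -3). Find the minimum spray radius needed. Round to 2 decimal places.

Side lengths²: A_1A_2² = 10, A_1A_3² = 58, A_2A_3² = 64.
Since A_2A_3² = 64 < 58 + 10 = 68, the triangle is acute, so the smallest enclosing circle is the circumcircle.
Circumcentre = (-1/3, 1), r² = 145/9.
r = √(145/9) ≈ 4.01.

4.01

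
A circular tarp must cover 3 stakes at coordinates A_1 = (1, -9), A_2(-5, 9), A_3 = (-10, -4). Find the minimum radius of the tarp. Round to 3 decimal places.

9.487

Side lengths²: A_1A_2² = 360, A_1A_3² = 146, A_2A_3² = 194.
Since A_1A_2² = 360 ≥ 194 + 146 = 340, the angle opposite A_1A_2 is not acute, so the smallest enclosing circle has A_1A_2 as diameter.
Centre = midpoint of A_1A_2 = (-2, 0), r² = 360/4 = 90.
r = √90 ≈ 9.487.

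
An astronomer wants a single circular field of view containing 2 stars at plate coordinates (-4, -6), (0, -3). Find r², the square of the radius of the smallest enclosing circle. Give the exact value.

The smallest circle enclosing two points has them as diameter endpoints.
Centre = midpoint = (-2, -4.5); r² = |(-4, -6)−(0, -3)|²/4 = 25/4 = 6.25.

6.25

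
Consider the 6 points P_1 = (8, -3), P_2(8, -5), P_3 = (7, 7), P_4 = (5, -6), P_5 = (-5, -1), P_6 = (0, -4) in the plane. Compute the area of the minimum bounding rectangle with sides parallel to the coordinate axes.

169

x ranges over [-5, 8], width 13.
y ranges over [-6, 7], height 13.
Area = 13 × 13 = 169.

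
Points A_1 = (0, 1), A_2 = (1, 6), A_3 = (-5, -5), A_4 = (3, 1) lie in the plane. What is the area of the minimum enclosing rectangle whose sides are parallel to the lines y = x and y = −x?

In coordinates u = x + y, v = x − y the rectangle is axis-aligned; the map (x,y)→(u,v) scales areas by 2.
u-values: 1, 7, -10, 4; range = 7 − (-10) = 17.
v-values: -1, -5, 0, 2; range = 2 − (-5) = 7.
Area = (17 × 7) / 2 = 59.5.

59.5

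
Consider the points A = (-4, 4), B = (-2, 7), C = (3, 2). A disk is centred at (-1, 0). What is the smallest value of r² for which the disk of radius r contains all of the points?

The required radius is the distance from (-1, 0) to the farthest point.
Squared distances: 25, 50, 20.
Maximum is 50, attained at B.

50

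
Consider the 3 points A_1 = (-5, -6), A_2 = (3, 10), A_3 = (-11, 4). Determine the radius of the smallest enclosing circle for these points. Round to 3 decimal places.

9.027

Side lengths²: A_1A_2² = 320, A_1A_3² = 136, A_2A_3² = 232.
Since A_1A_2² = 320 < 232 + 136 = 368, the triangle is acute, so the smallest enclosing circle is the circumcircle.
Circumcentre = (-23/11, 28/11), r² = 9860/121.
r = √(9860/121) ≈ 9.027.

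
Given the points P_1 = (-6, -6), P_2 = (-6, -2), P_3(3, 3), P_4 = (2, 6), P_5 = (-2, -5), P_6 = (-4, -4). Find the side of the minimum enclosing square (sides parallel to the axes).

12

The bounding box has width 9 and height 12.
An axis-aligned square enclosing the set must have side ≥ max(width, height).
So the minimum side is max(9, 12) = 12.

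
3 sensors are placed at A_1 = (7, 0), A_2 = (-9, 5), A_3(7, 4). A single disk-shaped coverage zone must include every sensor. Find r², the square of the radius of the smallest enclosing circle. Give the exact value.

70.25

Side lengths²: A_1A_2² = 281, A_1A_3² = 16, A_2A_3² = 257.
Since A_1A_2² = 281 ≥ 257 + 16 = 273, the angle opposite A_1A_2 is not acute, so the smallest enclosing circle has A_1A_2 as diameter.
Centre = midpoint of A_1A_2 = (-1, 2.5), r² = 281/4 = 70.25.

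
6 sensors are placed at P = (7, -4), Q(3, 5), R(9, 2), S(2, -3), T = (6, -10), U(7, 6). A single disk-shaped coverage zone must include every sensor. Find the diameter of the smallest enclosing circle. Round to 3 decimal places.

16.031

By Welzl's lemma the MEC is supported by two points (diametrically opposite) or three points (on a circumcircle).
The farthest pair is T–U with squared distance 257. The circle on this segment as diameter has centre (6.5, -2) and r² = 257/4 = 64.25.
Check P: distance² to centre = 4.25 ≤ 64.25, so it lies inside.
All remaining points lie in this disk, and no smaller disk contains both endpoints, so this is the minimum enclosing circle.
Diameter = 2r = 2√(64.25) ≈ 16.031.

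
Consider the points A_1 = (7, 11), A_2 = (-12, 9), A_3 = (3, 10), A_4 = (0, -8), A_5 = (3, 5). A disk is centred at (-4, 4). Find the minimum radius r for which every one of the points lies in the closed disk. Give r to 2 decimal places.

13.04

The required radius is the distance from (-4, 4) to the farthest point.
Squared distances: 170, 89, 85, 160, 50.
Maximum is 170, attained at A_1.
r = √170 ≈ 13.04.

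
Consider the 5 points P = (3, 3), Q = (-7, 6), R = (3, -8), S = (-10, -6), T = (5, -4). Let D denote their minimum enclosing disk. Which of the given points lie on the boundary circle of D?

Q, R, S

The minimum enclosing circle is determined by three boundary points: Q, R, S.
Their circumcentre is (-143/54, -79/54) with r² = 108817/1458.
The farthest remaining point T is at distance² 94669/1458 ≤ 108817/1458.
The points at distance exactly r from the centre are Q, R, S — 3 points.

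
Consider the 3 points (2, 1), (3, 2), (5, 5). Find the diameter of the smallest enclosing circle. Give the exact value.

Call the three points A, B, C in the order given.
Side lengths²: AB² = 2, AC² = 25, BC² = 13.
Since AC² = 25 ≥ 13 + 2 = 15, the angle opposite AC is not acute, so the smallest enclosing circle has AC as diameter.
Centre = midpoint of AC = (3.5, 3), r² = 25/4 = 6.25.
Diameter = 2r = 2√(6.25) = 5.

5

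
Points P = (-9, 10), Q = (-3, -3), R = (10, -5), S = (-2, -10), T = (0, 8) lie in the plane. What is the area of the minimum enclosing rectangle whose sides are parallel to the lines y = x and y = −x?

In coordinates u = x + y, v = x − y the rectangle is axis-aligned; the map (x,y)→(u,v) scales areas by 2.
u-values: 1, -6, 5, -12, 8; range = 8 − (-12) = 20.
v-values: -19, 0, 15, 8, -8; range = 15 − (-19) = 34.
Area = (20 × 34) / 2 = 340.

340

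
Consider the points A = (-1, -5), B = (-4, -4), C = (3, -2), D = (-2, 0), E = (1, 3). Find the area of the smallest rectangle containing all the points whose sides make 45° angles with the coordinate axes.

In coordinates u = x + y, v = x − y the rectangle is axis-aligned; the map (x,y)→(u,v) scales areas by 2.
u-values: -6, -8, 1, -2, 4; range = 4 − (-8) = 12.
v-values: 4, 0, 5, -2, -2; range = 5 − (-2) = 7.
Area = (12 × 7) / 2 = 42.

42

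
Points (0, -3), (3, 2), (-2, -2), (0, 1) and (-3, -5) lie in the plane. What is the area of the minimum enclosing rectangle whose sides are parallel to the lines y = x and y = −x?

26

In coordinates u = x + y, v = x − y the rectangle is axis-aligned; the map (x,y)→(u,v) scales areas by 2.
u-values: -3, 5, -4, 1, -8; range = 5 − (-8) = 13.
v-values: 3, 1, 0, -1, 2; range = 3 − (-1) = 4.
Area = (13 × 4) / 2 = 26.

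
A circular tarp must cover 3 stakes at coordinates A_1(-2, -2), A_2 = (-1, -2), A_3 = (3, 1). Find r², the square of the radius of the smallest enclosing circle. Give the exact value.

8.5

Side lengths²: A_1A_2² = 1, A_1A_3² = 34, A_2A_3² = 25.
Since A_1A_3² = 34 ≥ 25 + 1 = 26, the angle opposite A_1A_3 is not acute, so the smallest enclosing circle has A_1A_3 as diameter.
Centre = midpoint of A_1A_3 = (0.5, -0.5), r² = 34/4 = 8.5.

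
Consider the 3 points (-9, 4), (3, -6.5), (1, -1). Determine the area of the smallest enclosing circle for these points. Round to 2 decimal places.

199.69

Call the three points A, B, C in the order given.
Side lengths²: AB² = 254.25, AC² = 125, BC² = 34.25.
Since AB² = 254.25 ≥ 125 + 34.25 = 159.25, the angle opposite AB is not acute, so the smallest enclosing circle has AB as diameter.
Centre = midpoint of AB = (-3, -1.25), r² = 254.25/4 = 63.5625.
Area = π·r² = π·63.5625 ≈ 199.69.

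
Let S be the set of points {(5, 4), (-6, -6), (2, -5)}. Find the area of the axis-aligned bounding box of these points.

x ranges over [-6, 5], width 11.
y ranges over [-6, 4], height 10.
Area = 11 × 10 = 110.

110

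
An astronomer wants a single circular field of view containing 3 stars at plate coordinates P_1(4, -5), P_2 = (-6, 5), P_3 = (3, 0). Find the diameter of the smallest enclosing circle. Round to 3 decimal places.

14.142

Side lengths²: P_1P_2² = 200, P_1P_3² = 26, P_2P_3² = 106.
Since P_1P_2² = 200 ≥ 106 + 26 = 132, the angle opposite P_1P_2 is not acute, so the smallest enclosing circle has P_1P_2 as diameter.
Centre = midpoint of P_1P_2 = (-1, 0), r² = 200/4 = 50.
Diameter = 2r = 2√50 ≈ 14.142.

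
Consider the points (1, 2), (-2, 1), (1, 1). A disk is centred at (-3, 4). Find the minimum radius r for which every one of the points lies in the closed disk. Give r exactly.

The required radius is the distance from (-3, 4) to the farthest point.
Squared distances: 20, 10, 25.
Maximum is 25, attained at (1, 1).
r = √25 = 5.

5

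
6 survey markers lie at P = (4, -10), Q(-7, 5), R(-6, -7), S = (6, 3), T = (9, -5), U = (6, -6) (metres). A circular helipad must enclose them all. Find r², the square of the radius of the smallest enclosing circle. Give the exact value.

15397/169

A smallest enclosing disk is always determined by at most three of the input points on its boundary.
The minimum enclosing circle is determined by three boundary points: P, Q, T.
Their circumcentre is (3/13, -16/13) with r² = 15397/169.
The farthest remaining point R is at distance² 12186/169 ≤ 15397/169.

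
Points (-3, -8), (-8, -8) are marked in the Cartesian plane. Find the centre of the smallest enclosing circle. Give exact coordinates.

(-5.5, -8)

The smallest circle enclosing two points has them as diameter endpoints.
Centre = midpoint = (-5.5, -8); r² = |(-3, -8)−(-8, -8)|²/4 = 25/4 = 6.25.
Centre = (-5.5, -8).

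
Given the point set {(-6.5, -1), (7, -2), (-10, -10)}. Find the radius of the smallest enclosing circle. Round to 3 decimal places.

9.394

Call the three points A, B, C in the order given.
Side lengths²: AB² = 183.25, AC² = 93.25, BC² = 353.
Since BC² = 353 ≥ 183.25 + 93.25 = 276.5, the angle opposite BC is not acute, so the smallest enclosing circle has BC as diameter.
Centre = midpoint of BC = (-1.5, -6), r² = 353/4 = 88.25.
r = √(88.25) ≈ 9.394.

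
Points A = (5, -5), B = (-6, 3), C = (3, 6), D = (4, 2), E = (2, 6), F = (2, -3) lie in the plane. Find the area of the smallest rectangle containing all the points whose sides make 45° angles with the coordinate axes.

In coordinates u = x + y, v = x − y the rectangle is axis-aligned; the map (x,y)→(u,v) scales areas by 2.
u-values: 0, -3, 9, 6, 8, -1; range = 9 − (-3) = 12.
v-values: 10, -9, -3, 2, -4, 5; range = 10 − (-9) = 19.
Area = (12 × 19) / 2 = 114.

114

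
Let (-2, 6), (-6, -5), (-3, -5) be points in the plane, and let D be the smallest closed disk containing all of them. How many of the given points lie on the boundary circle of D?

Call the three points A, B, C in the order given.
Side lengths²: AB² = 137, AC² = 122, BC² = 9.
Since AB² = 137 ≥ 122 + 9 = 131, the angle opposite AB is not acute, so the smallest enclosing circle has AB as diameter.
Centre = midpoint of AB = (-4, 0.5), r² = 137/4 = 34.25.
The points at distance exactly r from the centre are (-2, 6), (-6, -5) — 2 points.

2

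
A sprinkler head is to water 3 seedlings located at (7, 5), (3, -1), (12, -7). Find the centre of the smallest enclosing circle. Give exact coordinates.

Call the three points A, B, C in the order given.
Side lengths²: AB² = 52, AC² = 169, BC² = 117.
Since AC² = 169 ≥ 117 + 52 = 169, the angle opposite AC is not acute, so the smallest enclosing circle has AC as diameter.
Centre = midpoint of AC = (9.5, -1), r² = 169/4 = 42.25.
Centre = (9.5, -1).

(9.5, -1)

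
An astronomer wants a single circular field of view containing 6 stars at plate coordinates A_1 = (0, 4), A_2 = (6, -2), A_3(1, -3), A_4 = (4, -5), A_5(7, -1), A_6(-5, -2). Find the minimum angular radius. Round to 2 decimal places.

6.02

The farthest pair is A_5–A_6 with squared distance 145. The circle on this segment as diameter has centre (1, -1.5) and r² = 145/4 = 36.25.
Check A_1: distance² to centre = 31.25 ≤ 36.25, so it lies inside.
All remaining points lie in this disk, and no smaller disk contains both endpoints, so this is the minimum enclosing circle.
r = √(36.25) ≈ 6.02.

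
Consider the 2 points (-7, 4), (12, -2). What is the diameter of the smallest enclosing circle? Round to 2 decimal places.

The smallest circle enclosing two points has them as diameter endpoints.
Centre = midpoint = (2.5, 1); r² = |(-7, 4)−(12, -2)|²/4 = 397/4 = 99.25.
Diameter = 2r = 2√(99.25) ≈ 19.92.

19.92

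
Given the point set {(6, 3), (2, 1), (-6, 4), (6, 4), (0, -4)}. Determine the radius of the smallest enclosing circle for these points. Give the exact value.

6.25

By Welzl's lemma the MEC is supported by two points (diametrically opposite) or three points (on a circumcircle).
The minimum enclosing circle is determined by three boundary points: (-6, 4), (6, 4), (0, -4).
Their circumcentre is (0, 2.25) with r² = 39.0625.
The farthest remaining point (6, 3) is at distance² 36.5625 ≤ 39.0625.
r = √(39.0625) = 6.25.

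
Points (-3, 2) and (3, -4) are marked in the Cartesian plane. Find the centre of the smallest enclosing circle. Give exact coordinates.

The smallest circle enclosing two points has them as diameter endpoints.
Centre = midpoint = (0, -1); r² = |(-3, 2)−(3, -4)|²/4 = 72/4 = 18.
Centre = (0, -1).

(0, -1)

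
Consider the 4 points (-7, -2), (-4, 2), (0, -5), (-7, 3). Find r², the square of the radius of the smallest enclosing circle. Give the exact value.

28.25

The minimum enclosing circle of a finite set is fixed by two of the points (as a diameter) or three (as a circumcircle).
The farthest pair is (0, -5)–(-7, 3) with squared distance 113. The circle on this segment as diameter has centre (-3.5, -1) and r² = 113/4 = 28.25.
Check (-7, -2): distance² to centre = 13.25 ≤ 28.25, so it lies inside.
All remaining points lie in this disk, and no smaller disk contains both endpoints, so this is the minimum enclosing circle.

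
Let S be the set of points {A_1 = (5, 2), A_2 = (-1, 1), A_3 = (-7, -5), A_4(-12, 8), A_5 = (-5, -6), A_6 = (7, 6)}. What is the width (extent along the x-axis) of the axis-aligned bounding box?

max x = 7, min x = -12, so width = 19.

19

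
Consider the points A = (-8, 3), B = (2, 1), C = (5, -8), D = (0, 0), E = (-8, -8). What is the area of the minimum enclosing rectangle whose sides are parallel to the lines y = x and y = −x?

In coordinates u = x + y, v = x − y the rectangle is axis-aligned; the map (x,y)→(u,v) scales areas by 2.
u-values: -5, 3, -3, 0, -16; range = 3 − (-16) = 19.
v-values: -11, 1, 13, 0, 0; range = 13 − (-11) = 24.
Area = (19 × 24) / 2 = 228.

228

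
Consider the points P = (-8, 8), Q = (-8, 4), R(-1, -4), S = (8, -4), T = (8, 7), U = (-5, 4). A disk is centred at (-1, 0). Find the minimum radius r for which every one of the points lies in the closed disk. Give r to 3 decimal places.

The required radius is the distance from (-1, 0) to the farthest point.
Squared distances: 113, 65, 16, 97, 130, 32.
Maximum is 130, attained at T.
r = √130 ≈ 11.402.

11.402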